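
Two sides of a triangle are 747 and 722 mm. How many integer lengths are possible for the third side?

The third side lies in the open interval (25, 1469).
Integers from 26 to 1468 inclusive: 1468 − 26 + 1 = 1443.

1443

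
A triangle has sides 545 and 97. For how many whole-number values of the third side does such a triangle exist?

193

The third side lies in the open interval (448, 642).
Integers from 449 to 641 inclusive: 641 − 449 + 1 = 193.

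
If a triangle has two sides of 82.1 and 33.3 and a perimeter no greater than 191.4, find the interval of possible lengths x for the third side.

48.8 < x ≤ 76.0

Triangle inequality alone gives 48.8 < x < 115.4.
The perimeter condition gives x ≤ 191.4 − 82.1 − 33.3 = 76.0.
Intersecting the two: 48.8 < x ≤ 76.0.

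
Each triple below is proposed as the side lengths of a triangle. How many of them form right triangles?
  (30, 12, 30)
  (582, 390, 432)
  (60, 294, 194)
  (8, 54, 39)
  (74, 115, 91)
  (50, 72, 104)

1

(30,12,30): 12²+30² = 1044 > 900 = 30² → acute
(582,390,432): 390²+432² = 338724 = 582² → right
(60,294,194): 60+194 ≤ 294, not a triangle
(8,54,39): 8+39 ≤ 54, not a triangle
(74,115,91): 74²+91² = 13757 > 13225 = 115² → acute
(50,72,104): 50²+72² = 7684 < 10816 = 104² → obtuse
1 of the 6 is right.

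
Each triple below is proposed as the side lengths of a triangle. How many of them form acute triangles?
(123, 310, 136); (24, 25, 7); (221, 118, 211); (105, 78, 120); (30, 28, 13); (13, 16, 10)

(123,310,136): 123+136 ≤ 310, not a triangle
(24,25,7): 7²+24² = 625 = 25² → right
(221,118,211): 118²+211² = 58445 > 48841 = 221² → acute
(105,78,120): 78²+105² = 17109 > 14400 = 120² → acute
(30,28,13): 13²+28² = 953 > 900 = 30² → acute
(13,16,10): 10²+13² = 269 > 256 = 16² → acute
4 of the 6 are acute.

4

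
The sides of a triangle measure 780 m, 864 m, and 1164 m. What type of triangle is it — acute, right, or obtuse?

Compare the square of the longest side to the sum of squares of the other two: 780² + 864² = 1354896 = 1164².

right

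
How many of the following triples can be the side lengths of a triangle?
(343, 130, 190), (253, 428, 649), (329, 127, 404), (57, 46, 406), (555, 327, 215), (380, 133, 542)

(130,190,343): 130+190 ≤ 343 → not valid
(253,428,649): 253+428 > 649 → valid
(127,329,404): 127+329 > 404 → valid
(46,57,406): 46+57 ≤ 406 → not valid
(215,327,555): 215+327 ≤ 555 → not valid
(133,380,542): 133+380 ≤ 542 → not valid
2 of the 6 triples form a triangle.

2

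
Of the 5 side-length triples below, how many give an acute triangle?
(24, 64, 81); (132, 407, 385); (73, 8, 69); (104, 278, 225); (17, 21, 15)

(24,64,81): 24²+64² = 4672 < 6561 = 81² → obtuse
(132,407,385): 132²+385² = 165649 = 407² → right
(73,8,69): 8²+69² = 4825 < 5329 = 73² → obtuse
(104,278,225): 104²+225² = 61441 < 77284 = 278² → obtuse
(17,21,15): 15²+17² = 514 > 441 = 21² → acute
1 of the 5 is acute.

1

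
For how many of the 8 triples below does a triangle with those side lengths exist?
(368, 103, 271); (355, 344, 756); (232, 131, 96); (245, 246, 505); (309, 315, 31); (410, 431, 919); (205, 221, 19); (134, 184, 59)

(103,271,368): 103+271 > 368 → valid
(344,355,756): 344+355 ≤ 756 → not valid
(96,131,232): 96+131 ≤ 232 → not valid
(245,246,505): 245+246 ≤ 505 → not valid
(31,309,315): 31+309 > 315 → valid
(410,431,919): 410+431 ≤ 919 → not valid
(19,205,221): 19+205 > 221 → valid
(59,134,184): 59+134 > 184 → valid
4 of the 8 triples form a triangle.

4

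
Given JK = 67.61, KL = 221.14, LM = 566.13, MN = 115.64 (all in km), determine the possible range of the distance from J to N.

161.74 ≤ JN ≤ 970.52 km

The maximum is all hops collinear in one direction: 67.61 + 221.14 + 566.13 + 115.64 = 970.52.
The longest hop is 566.13; the others sum to 404.39. Folding the others back against it leaves at least 566.13 − 404.39 = 161.74.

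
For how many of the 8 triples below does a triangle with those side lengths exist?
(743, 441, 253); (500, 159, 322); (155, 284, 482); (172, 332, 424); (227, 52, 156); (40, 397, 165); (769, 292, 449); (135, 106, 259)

(253,441,743): 253+441 ≤ 743 → not valid
(159,322,500): 159+322 ≤ 500 → not valid
(155,284,482): 155+284 ≤ 482 → not valid
(172,332,424): 172+332 > 424 → valid
(52,156,227): 52+156 ≤ 227 → not valid
(40,165,397): 40+165 ≤ 397 → not valid
(292,449,769): 292+449 ≤ 769 → not valid
(106,135,259): 106+135 ≤ 259 → not valid
1 of the 8 triples forms a triangle.

1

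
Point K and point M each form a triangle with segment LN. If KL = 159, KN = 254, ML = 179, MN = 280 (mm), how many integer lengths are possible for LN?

311

From triangle KLN: 95 < LN < 413.
From triangle MLN: 101 < LN < 459.
Intersection: 101 < LN < 413, so integers 102 through 412: 311 values.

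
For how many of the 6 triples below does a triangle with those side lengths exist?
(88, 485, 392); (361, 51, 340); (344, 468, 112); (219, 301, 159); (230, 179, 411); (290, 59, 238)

3

(88,392,485): 88+392 ≤ 485 → not valid
(51,340,361): 51+340 > 361 → valid
(112,344,468): 112+344 ≤ 468 → not valid
(159,219,301): 159+219 > 301 → valid
(179,230,411): 179+230 ≤ 411 → not valid
(59,238,290): 59+238 > 290 → valid
3 of the 6 triples form a triangle.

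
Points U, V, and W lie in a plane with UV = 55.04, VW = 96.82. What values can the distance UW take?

By the triangle inequality, |55.04 − 96.82| ≤ UW ≤ 55.04 + 96.82.

41.78 ≤ UW ≤ 151.86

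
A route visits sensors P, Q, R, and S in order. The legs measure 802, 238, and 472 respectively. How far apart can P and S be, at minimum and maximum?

92 ≤ PS ≤ 1512

The maximum is all hops collinear in one direction: 802 + 238 + 472 = 1512.
The longest hop is 802; the others sum to 710. Folding the others back against it leaves at least 802 − 710 = 92.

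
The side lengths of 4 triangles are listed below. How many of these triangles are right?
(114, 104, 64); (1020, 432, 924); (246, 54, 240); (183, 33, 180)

3

(114,104,64): 64²+104² = 14912 > 12996 = 114² → acute
(1020,432,924): 432²+924² = 1040400 = 1020² → right
(246,54,240): 54²+240² = 60516 = 246² → right
(183,33,180): 33²+180² = 33489 = 183² → right
3 of the 4 are right.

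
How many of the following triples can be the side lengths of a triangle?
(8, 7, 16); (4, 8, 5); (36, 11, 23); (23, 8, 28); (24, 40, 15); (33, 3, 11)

2

(7,8,16): 7+8 ≤ 16 → not valid
(4,5,8): 4+5 > 8 → valid
(11,23,36): 11+23 ≤ 36 → not valid
(8,23,28): 8+23 > 28 → valid
(15,24,40): 15+24 ≤ 40 → not valid
(3,11,33): 3+11 ≤ 33 → not valid
2 of the 6 triples form a triangle.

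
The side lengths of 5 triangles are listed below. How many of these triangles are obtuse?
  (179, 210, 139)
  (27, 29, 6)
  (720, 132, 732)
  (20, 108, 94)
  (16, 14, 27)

3

(179,210,139): 139²+179² = 51362 > 44100 = 210² → acute
(27,29,6): 6²+27² = 765 < 841 = 29² → obtuse
(720,132,732): 132²+720² = 535824 = 732² → right
(20,108,94): 20²+94² = 9236 < 11664 = 108² → obtuse
(16,14,27): 14²+16² = 452 < 729 = 27² → obtuse
3 of the 5 are obtuse.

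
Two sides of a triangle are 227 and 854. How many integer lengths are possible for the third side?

453

The third side lies in the open interval (627, 1081).
Integers from 628 to 1080 inclusive: 1080 − 628 + 1 = 453.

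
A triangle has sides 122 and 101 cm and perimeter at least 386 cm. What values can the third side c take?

Triangle inequality alone gives 21 < c < 223.
The perimeter condition gives c ≥ 386 − 122 − 101 = 163.
Intersecting the two: 163 ≤ c < 223.

163 ≤ c < 223 cm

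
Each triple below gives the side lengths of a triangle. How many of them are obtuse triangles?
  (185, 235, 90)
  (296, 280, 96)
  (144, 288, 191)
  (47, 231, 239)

3

(185,235,90): 90²+185² = 42325 < 55225 = 235² → obtuse
(296,280,96): 96²+280² = 87616 = 296² → right
(144,288,191): 144²+191² = 57217 < 82944 = 288² → obtuse
(47,231,239): 47²+231² = 55570 < 57121 = 239² → obtuse
3 of the 4 are obtuse.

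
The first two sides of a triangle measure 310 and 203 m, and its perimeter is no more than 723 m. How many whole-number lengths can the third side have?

Triangle inequality: 107 < x < 513. Perimeter ≤ 723 gives x ≤ 723 − 310 − 203 = 210.
So 107 < x ≤ 210; integers 108 through 210: 103 values.

103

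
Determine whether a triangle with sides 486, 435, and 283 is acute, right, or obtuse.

Compare the square of the longest side to the sum of squares of the other two: 283² + 435² = 269314 > 236196 = 486².

acute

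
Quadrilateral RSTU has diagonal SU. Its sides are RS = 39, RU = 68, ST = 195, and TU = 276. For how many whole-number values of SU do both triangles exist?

25

From triangle RSU: 29 < SU < 107.
From triangle TSU: 81 < SU < 471.
Intersection: 81 < SU < 107, so integers 82 through 106: 25 values.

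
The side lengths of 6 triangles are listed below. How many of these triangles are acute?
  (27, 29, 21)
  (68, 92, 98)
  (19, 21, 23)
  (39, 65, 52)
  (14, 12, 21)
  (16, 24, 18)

4

(27,29,21): 21²+27² = 1170 > 841 = 29² → acute
(68,92,98): 68²+92² = 13088 > 9604 = 98² → acute
(19,21,23): 19²+21² = 802 > 529 = 23² → acute
(39,65,52): 39²+52² = 4225 = 65² → right
(14,12,21): 12²+14² = 340 < 441 = 21² → obtuse
(16,24,18): 16²+18² = 580 > 576 = 24² → acute
4 of the 6 are acute.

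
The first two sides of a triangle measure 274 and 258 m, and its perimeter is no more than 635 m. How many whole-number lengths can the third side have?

87

Triangle inequality: 16 < x < 532. Perimeter ≤ 635 gives x ≤ 635 − 274 − 258 = 103.
So 16 < x ≤ 103; integers 17 through 103: 87 values.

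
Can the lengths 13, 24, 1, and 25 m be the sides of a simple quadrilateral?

A quadrilateral exists iff every side is shorter than the sum of the others — equivalently, the longest side is less than the sum of the rest.
Longest side 25 < 38 (sum of the remaining 3), so yes.

Yes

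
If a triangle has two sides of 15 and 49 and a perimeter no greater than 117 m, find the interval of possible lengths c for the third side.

Triangle inequality alone gives 34 < c < 64.
The perimeter condition gives c ≤ 117 − 15 − 49 = 53.
Intersecting the two: 34 < c ≤ 53.

34 < c ≤ 53 m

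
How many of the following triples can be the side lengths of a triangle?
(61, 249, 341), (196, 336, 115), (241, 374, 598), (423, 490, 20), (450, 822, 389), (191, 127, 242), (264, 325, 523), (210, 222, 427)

(61,249,341): 61+249 ≤ 341 → not valid
(115,196,336): 115+196 ≤ 336 → not valid
(241,374,598): 241+374 > 598 → valid
(20,423,490): 20+423 ≤ 490 → not valid
(389,450,822): 389+450 > 822 → valid
(127,191,242): 127+191 > 242 → valid
(264,325,523): 264+325 > 523 → valid
(210,222,427): 210+222 > 427 → valid
5 of the 8 triples form a triangle.

5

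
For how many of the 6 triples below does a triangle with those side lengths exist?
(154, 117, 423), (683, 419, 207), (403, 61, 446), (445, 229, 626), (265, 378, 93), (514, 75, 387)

(117,154,423): 117+154 ≤ 423 → not valid
(207,419,683): 207+419 ≤ 683 → not valid
(61,403,446): 61+403 > 446 → valid
(229,445,626): 229+445 > 626 → valid
(93,265,378): 93+265 ≤ 378 → not valid
(75,387,514): 75+387 ≤ 514 → not valid
2 of the 6 triples form a triangle.

2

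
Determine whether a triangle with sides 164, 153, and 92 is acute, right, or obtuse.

acute

Compare the square of the longest side to the sum of squares of the other two: 92² + 153² = 31873 > 26896 = 164².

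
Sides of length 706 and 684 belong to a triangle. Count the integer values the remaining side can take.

1367

The third side lies in the open interval (22, 1390).
Integers from 23 to 1389 inclusive: 1389 − 23 + 1 = 1367.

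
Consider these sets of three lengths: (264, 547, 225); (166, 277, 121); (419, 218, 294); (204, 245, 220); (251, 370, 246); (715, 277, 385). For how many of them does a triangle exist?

4

(225,264,547): 225+264 ≤ 547 → not valid
(121,166,277): 121+166 > 277 → valid
(218,294,419): 218+294 > 419 → valid
(204,220,245): 204+220 > 245 → valid
(246,251,370): 246+251 > 370 → valid
(277,385,715): 277+385 ≤ 715 → not valid
4 of the 6 triples form a triangle.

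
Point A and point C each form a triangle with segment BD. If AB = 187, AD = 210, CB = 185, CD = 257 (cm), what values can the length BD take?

72 < BD < 397

From triangle ABD: |187 − 210| < BD < 187 + 210, i.e. 23 < BD < 397.
From triangle CBD: 72 < BD < 442.
Both must hold, so BD lies in the intersection.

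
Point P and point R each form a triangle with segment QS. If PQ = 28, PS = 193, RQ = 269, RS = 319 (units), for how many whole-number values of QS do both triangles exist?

From triangle PQS: 165 < QS < 221.
From triangle RQS: 50 < QS < 588.
Intersection: 165 < QS < 221, so integers 166 through 220: 55 values.

55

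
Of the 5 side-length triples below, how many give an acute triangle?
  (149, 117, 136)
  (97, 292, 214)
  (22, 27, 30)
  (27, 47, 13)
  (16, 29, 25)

(149,117,136): 117²+136² = 32185 > 22201 = 149² → acute
(97,292,214): 97²+214² = 55205 < 85264 = 292² → obtuse
(22,27,30): 22²+27² = 1213 > 900 = 30² → acute
(27,47,13): 13+27 ≤ 47, not a triangle
(16,29,25): 16²+25² = 881 > 841 = 29² → acute
3 of the 5 are acute.

3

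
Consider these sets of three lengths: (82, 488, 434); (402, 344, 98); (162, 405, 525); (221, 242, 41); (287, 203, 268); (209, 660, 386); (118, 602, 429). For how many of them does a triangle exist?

5

(82,434,488): 82+434 > 488 → valid
(98,344,402): 98+344 > 402 → valid
(162,405,525): 162+405 > 525 → valid
(41,221,242): 41+221 > 242 → valid
(203,268,287): 203+268 > 287 → valid
(209,386,660): 209+386 ≤ 660 → not valid
(118,429,602): 118+429 ≤ 602 → not valid
5 of the 7 triples form a triangle.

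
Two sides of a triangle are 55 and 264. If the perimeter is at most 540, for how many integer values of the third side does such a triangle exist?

12

Triangle inequality: 209 < x < 319. Perimeter ≤ 540 gives x ≤ 540 − 55 − 264 = 221.
So 209 < x ≤ 221; integers 210 through 221: 12 values.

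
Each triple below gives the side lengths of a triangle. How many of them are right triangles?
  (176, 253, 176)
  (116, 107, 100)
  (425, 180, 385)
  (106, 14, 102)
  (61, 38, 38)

(176,253,176): 176²+176² = 61952 < 64009 = 253² → obtuse
(116,107,100): 100²+107² = 21449 > 13456 = 116² → acute
(425,180,385): 180²+385² = 180625 = 425² → right
(106,14,102): 14²+102² = 10600 < 11236 = 106² → obtuse
(61,38,38): 38²+38² = 2888 < 3721 = 61² → obtuse
1 of the 5 is right.

1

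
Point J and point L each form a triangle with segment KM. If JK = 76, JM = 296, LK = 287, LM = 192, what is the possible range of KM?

From triangle JKM: |76 − 296| < KM < 76 + 296, i.e. 220 < KM < 372.
From triangle LKM: 95 < KM < 479.
Both must hold, so KM lies in the intersection.

220 < KM < 372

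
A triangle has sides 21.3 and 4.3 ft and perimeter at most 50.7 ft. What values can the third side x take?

17.0 < x ≤ 25.1

Triangle inequality alone gives 17.0 < x < 25.6.
The perimeter condition gives x ≤ 50.7 − 21.3 − 4.3 = 25.1.
Intersecting the two: 17.0 < x ≤ 25.1.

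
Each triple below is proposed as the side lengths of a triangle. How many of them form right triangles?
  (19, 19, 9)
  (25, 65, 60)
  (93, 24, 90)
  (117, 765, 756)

2

(19,19,9): 9²+19² = 442 > 361 = 19² → acute
(25,65,60): 25²+60² = 4225 = 65² → right
(93,24,90): 24²+90² = 8676 > 8649 = 93² → acute
(117,765,756): 117²+756² = 585225 = 765² → right
2 of the 4 are right.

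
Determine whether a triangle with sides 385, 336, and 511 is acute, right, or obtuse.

Compare the square of the longest side to the sum of squares of the other two: 336² + 385² = 261121 = 511².

right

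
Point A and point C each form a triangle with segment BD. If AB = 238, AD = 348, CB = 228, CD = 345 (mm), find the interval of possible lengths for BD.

117 < BD < 573

From triangle ABD: |238 − 348| < BD < 238 + 348, i.e. 110 < BD < 586.
From triangle CBD: 117 < BD < 573.
Both must hold, so BD lies in the intersection.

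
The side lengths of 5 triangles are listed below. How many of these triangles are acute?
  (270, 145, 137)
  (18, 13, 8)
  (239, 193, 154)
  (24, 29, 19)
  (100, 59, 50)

(270,145,137): 137²+145² = 39794 < 72900 = 270² → obtuse
(18,13,8): 8²+13² = 233 < 324 = 18² → obtuse
(239,193,154): 154²+193² = 60965 > 57121 = 239² → acute
(24,29,19): 19²+24² = 937 > 841 = 29² → acute
(100,59,50): 50²+59² = 5981 < 10000 = 100² → obtuse
2 of the 5 are acute.

2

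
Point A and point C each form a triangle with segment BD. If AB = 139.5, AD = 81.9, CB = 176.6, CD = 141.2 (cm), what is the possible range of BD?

57.6 < BD < 221.4

From triangle ABD: |139.5 − 81.9| < BD < 139.5 + 81.9, i.e. 57.6 < BD < 221.4.
From triangle CBD: 35.4 < BD < 317.8.
Both must hold, so BD lies in the intersection.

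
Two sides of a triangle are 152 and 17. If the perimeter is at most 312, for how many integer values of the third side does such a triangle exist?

8

Triangle inequality: 135 < x < 169. Perimeter ≤ 312 gives x ≤ 312 − 152 − 17 = 143.
So 135 < x ≤ 143; integers 136 through 143: 8 values.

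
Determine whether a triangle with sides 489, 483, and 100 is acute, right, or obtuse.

Compare the square of the longest side to the sum of squares of the other two: 100² + 483² = 243289 > 239121 = 489².

acute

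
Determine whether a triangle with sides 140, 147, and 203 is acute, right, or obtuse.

right

Compare the square of the longest side to the sum of squares of the other two: 140² + 147² = 41209 = 203².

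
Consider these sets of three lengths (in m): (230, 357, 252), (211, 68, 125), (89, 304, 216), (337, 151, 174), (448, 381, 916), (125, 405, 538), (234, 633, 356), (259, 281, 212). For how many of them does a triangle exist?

3

(230,252,357): 230+252 > 357 → valid
(68,125,211): 68+125 ≤ 211 → not valid
(89,216,304): 89+216 > 304 → valid
(151,174,337): 151+174 ≤ 337 → not valid
(381,448,916): 381+448 ≤ 916 → not valid
(125,405,538): 125+405 ≤ 538 → not valid
(234,356,633): 234+356 ≤ 633 → not valid
(212,259,281): 212+259 > 281 → valid
3 of the 8 triples form a triangle.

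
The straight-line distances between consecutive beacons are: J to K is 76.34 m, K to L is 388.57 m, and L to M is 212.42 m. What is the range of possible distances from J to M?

99.81 ≤ JM ≤ 677.33 m

The maximum is all hops collinear in one direction: 76.34 + 388.57 + 212.42 = 677.33.
The longest hop is 388.57; the others sum to 288.76. Folding the others back against it leaves at least 388.57 − 288.76 = 99.81.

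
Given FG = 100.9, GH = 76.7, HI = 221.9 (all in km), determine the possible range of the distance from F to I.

The maximum is all hops collinear in one direction: 100.9 + 76.7 + 221.9 = 399.5.
The longest hop is 221.9; the others sum to 177.6. Folding the others back against it leaves at least 221.9 − 177.6 = 44.3.

44.3 ≤ FI ≤ 399.5 km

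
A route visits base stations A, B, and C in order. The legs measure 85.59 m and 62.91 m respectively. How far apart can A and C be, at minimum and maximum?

22.68 ≤ AC ≤ 148.50 m

By the triangle inequality, |85.59 − 62.91| ≤ AC ≤ 85.59 + 62.91.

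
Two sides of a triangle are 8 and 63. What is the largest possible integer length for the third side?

The third side must be strictly less than 8 + 63 = 71.
The largest integer below 71 is 70.

70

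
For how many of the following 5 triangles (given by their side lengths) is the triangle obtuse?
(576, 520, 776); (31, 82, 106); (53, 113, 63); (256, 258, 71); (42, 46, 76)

3

(576,520,776): 520²+576² = 602176 = 776² → right
(31,82,106): 31²+82² = 7685 < 11236 = 106² → obtuse
(53,113,63): 53²+63² = 6778 < 12769 = 113² → obtuse
(256,258,71): 71²+256² = 70577 > 66564 = 258² → acute
(42,46,76): 42²+46² = 3880 < 5776 = 76² → obtuse
3 of the 5 are obtuse.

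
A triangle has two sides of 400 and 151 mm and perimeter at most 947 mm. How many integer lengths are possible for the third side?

147

Triangle inequality: 249 < x < 551. Perimeter ≤ 947 gives x ≤ 947 − 400 − 151 = 396.
So 249 < x ≤ 396; integers 250 through 396: 147 values.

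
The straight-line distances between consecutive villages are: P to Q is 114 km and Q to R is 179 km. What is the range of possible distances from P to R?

65 ≤ PR ≤ 293 km

By the triangle inequality, |114 − 179| ≤ PR ≤ 114 + 179.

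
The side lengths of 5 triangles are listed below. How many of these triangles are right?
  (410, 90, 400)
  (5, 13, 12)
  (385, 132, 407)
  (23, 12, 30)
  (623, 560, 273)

(410,90,400): 90²+400² = 168100 = 410² → right
(5,13,12): 5²+12² = 169 = 13² → right
(385,132,407): 132²+385² = 165649 = 407² → right
(23,12,30): 12²+23² = 673 < 900 = 30² → obtuse
(623,560,273): 273²+560² = 388129 = 623² → right
4 of the 5 are right.

4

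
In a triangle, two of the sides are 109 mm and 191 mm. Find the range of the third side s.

82 < s < 300

By the triangle inequality, s must be less than 109 + 191 = 300 and greater than |109 − 191| = 82.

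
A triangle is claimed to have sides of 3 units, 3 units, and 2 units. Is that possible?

Yes

The longest side is 3, and the other two sum to 5.
Since 5 > 3, the triangle inequality holds.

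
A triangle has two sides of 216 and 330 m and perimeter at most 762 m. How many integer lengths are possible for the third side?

102

Triangle inequality: 114 < x < 546. Perimeter ≤ 762 gives x ≤ 762 − 216 − 330 = 216.
So 114 < x ≤ 216; integers 115 through 216: 102 values.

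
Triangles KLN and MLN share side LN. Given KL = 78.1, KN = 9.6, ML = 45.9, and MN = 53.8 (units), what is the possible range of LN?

From triangle KLN: |78.1 − 9.6| < LN < 78.1 + 9.6, i.e. 68.5 < LN < 87.7.
From triangle MLN: 7.9 < LN < 99.7.
Both must hold, so LN lies in the intersection.

68.5 < LN < 87.7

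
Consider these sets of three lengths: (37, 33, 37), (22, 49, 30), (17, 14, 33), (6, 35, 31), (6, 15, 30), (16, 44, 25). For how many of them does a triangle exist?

(33,37,37): 33+37 > 37 → valid
(22,30,49): 22+30 > 49 → valid
(14,17,33): 14+17 ≤ 33 → not valid
(6,31,35): 6+31 > 35 → valid
(6,15,30): 6+15 ≤ 30 → not valid
(16,25,44): 16+25 ≤ 44 → not valid
3 of the 6 triples form a triangle.

3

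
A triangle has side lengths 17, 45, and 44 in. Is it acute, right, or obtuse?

acute

Compare the square of the longest side to the sum of squares of the other two: 17² + 44² = 2225 > 2025 = 45².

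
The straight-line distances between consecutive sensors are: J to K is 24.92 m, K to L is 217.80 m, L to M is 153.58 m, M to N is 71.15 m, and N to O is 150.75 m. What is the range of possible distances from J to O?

0 ≤ JO ≤ 618.20 m

The maximum is all hops collinear in one direction: 24.92 + 217.80 + 153.58 + 71.15 + 150.75 = 618.20.
The longest hop is 217.80; the others sum to 400.40. Since 217.80 ≤ 400.40, the path can fold back on itself completely, so the minimum distance is 0.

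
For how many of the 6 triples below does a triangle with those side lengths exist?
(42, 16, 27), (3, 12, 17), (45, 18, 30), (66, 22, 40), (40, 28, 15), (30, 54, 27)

(16,27,42): 16+27 > 42 → valid
(3,12,17): 3+12 ≤ 17 → not valid
(18,30,45): 18+30 > 45 → valid
(22,40,66): 22+40 ≤ 66 → not valid
(15,28,40): 15+28 > 40 → valid
(27,30,54): 27+30 > 54 → valid
4 of the 6 triples form a triangle.

4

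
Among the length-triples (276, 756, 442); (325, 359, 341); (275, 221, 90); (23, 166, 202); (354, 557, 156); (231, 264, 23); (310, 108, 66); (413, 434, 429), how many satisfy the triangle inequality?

(276,442,756): 276+442 ≤ 756 → not valid
(325,341,359): 325+341 > 359 → valid
(90,221,275): 90+221 > 275 → valid
(23,166,202): 23+166 ≤ 202 → not valid
(156,354,557): 156+354 ≤ 557 → not valid
(23,231,264): 23+231 ≤ 264 → not valid
(66,108,310): 66+108 ≤ 310 → not valid
(413,429,434): 413+429 > 434 → valid
3 of the 8 triples form a triangle.

3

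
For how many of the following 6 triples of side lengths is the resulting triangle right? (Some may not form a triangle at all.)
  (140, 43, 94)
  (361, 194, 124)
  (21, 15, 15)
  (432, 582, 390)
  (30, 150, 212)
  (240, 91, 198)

1

(140,43,94): 43+94 ≤ 140, not a triangle
(361,194,124): 124+194 ≤ 361, not a triangle
(21,15,15): 15²+15² = 450 > 441 = 21² → acute
(432,582,390): 390²+432² = 338724 = 582² → right
(30,150,212): 30+150 ≤ 212, not a triangle
(240,91,198): 91²+198² = 47485 < 57600 = 240² → obtuse
1 of the 6 is right.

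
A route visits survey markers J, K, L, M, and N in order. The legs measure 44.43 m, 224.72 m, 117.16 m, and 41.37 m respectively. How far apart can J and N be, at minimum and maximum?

The maximum is all hops collinear in one direction: 44.43 + 224.72 + 117.16 + 41.37 = 427.68.
The longest hop is 224.72; the others sum to 202.96. Folding the others back against it leaves at least 224.72 − 202.96 = 21.76.

21.76 ≤ JN ≤ 427.68 m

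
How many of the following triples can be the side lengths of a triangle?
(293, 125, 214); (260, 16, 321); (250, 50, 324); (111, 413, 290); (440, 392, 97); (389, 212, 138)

2

(125,214,293): 125+214 > 293 → valid
(16,260,321): 16+260 ≤ 321 → not valid
(50,250,324): 50+250 ≤ 324 → not valid
(111,290,413): 111+290 ≤ 413 → not valid
(97,392,440): 97+392 > 440 → valid
(138,212,389): 138+212 ≤ 389 → not valid
2 of the 6 triples form a triangle.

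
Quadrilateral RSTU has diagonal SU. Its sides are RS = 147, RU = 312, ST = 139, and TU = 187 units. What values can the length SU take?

From triangle RSU: |147 − 312| < SU < 147 + 312, i.e. 165 < SU < 459.
From triangle TSU: 48 < SU < 326.
Both must hold, so SU lies in the intersection.

165 < SU < 326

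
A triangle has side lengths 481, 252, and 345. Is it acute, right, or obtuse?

obtuse

Compare the square of the longest side to the sum of squares of the other two: 252² + 345² = 182529 < 231361 = 481².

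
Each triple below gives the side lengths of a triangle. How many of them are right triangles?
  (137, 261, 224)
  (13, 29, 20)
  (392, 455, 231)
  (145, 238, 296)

1

(137,261,224): 137²+224² = 68945 > 68121 = 261² → acute
(13,29,20): 13²+20² = 569 < 841 = 29² → obtuse
(392,455,231): 231²+392² = 207025 = 455² → right
(145,238,296): 145²+238² = 77669 < 87616 = 296² → obtuse
1 of the 4 is right.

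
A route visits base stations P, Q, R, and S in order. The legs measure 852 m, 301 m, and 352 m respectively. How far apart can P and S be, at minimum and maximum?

The maximum is all hops collinear in one direction: 852 + 301 + 352 = 1505.
The longest hop is 852; the others sum to 653. Folding the others back against it leaves at least 852 − 653 = 199.

199 ≤ PS ≤ 1505 m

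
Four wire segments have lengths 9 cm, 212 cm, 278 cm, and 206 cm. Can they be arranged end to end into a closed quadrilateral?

A quadrilateral exists iff every side is shorter than the sum of the others — equivalently, the longest side is less than the sum of the rest.
Longest side 278 < 427 (sum of the remaining 3), so yes.

Yes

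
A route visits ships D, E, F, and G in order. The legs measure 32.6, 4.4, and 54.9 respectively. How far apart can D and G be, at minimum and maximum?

The maximum is all hops collinear in one direction: 32.6 + 4.4 + 54.9 = 91.9.
The longest hop is 54.9; the others sum to 37.0. Folding the others back against it leaves at least 54.9 − 37.0 = 17.9.

17.9 ≤ DG ≤ 91.9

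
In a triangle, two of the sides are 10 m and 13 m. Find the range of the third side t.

By the triangle inequality, t must be less than 10 + 13 = 23 and greater than |10 − 13| = 3.

3 < t < 23 (m)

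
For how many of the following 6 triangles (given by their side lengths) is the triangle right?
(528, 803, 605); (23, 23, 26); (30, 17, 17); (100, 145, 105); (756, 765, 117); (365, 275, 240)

(528,803,605): 528²+605² = 644809 = 803² → right
(23,23,26): 23²+23² = 1058 > 676 = 26² → acute
(30,17,17): 17²+17² = 578 < 900 = 30² → obtuse
(100,145,105): 100²+105² = 21025 = 145² → right
(756,765,117): 117²+756² = 585225 = 765² → right
(365,275,240): 240²+275² = 133225 = 365² → right
4 of the 6 are right.

4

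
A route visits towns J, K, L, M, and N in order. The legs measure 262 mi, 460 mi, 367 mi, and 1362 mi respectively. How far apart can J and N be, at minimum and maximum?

The maximum is all hops collinear in one direction: 262 + 460 + 367 + 1362 = 2451.
The longest hop is 1362; the others sum to 1089. Folding the others back against it leaves at least 1362 − 1089 = 273.

273 ≤ JN ≤ 2451 mi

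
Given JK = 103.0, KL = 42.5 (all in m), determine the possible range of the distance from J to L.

By the triangle inequality, |103.0 − 42.5| ≤ JL ≤ 103.0 + 42.5.

60.5 ≤ JL ≤ 145.5 m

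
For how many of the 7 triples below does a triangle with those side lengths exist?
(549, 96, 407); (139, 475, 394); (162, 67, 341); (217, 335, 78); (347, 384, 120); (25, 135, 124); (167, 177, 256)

4

(96,407,549): 96+407 ≤ 549 → not valid
(139,394,475): 139+394 > 475 → valid
(67,162,341): 67+162 ≤ 341 → not valid
(78,217,335): 78+217 ≤ 335 → not valid
(120,347,384): 120+347 > 384 → valid
(25,124,135): 25+124 > 135 → valid
(167,177,256): 167+177 > 256 → valid
4 of the 7 triples form a triangle.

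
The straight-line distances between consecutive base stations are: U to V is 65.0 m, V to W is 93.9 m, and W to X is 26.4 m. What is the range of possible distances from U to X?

The maximum is all hops collinear in one direction: 65.0 + 93.9 + 26.4 = 185.3.
The longest hop is 93.9; the others sum to 91.4. Folding the others back against it leaves at least 93.9 − 91.4 = 2.5.

2.5 ≤ UX ≤ 185.3 m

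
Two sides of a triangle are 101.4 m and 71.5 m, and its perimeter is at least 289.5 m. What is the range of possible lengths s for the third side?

Triangle inequality alone gives 29.9 < s < 172.9.
The perimeter condition gives s ≥ 289.5 − 101.4 − 71.5 = 116.6.
Intersecting the two: 116.6 ≤ s < 172.9.

116.6 ≤ s < 172.9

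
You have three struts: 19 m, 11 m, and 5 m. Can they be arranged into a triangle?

The longest side is 19, but the other two sum to only 16.
16 < 19, so the triangle inequality fails.

No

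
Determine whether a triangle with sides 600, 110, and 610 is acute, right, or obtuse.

Compare the square of the longest side to the sum of squares of the other two: 110² + 600² = 372100 = 610².

right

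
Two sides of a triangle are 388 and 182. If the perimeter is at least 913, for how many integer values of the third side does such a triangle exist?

227

Triangle inequality: 206 < x < 570. Perimeter ≥ 913 gives x ≥ 913 − 388 − 182 = 343.
So 343 ≤ x < 570; integers 343 through 569: 227 values.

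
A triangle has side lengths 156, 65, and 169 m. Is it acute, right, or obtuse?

Compare the square of the longest side to the sum of squares of the other two: 65² + 156² = 28561 = 169².

right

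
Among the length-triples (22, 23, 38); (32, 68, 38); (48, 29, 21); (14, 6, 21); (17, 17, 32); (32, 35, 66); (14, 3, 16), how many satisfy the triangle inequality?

(22,23,38): 22+23 > 38 → valid
(32,38,68): 32+38 > 68 → valid
(21,29,48): 21+29 > 48 → valid
(6,14,21): 6+14 ≤ 21 → not valid
(17,17,32): 17+17 > 32 → valid
(32,35,66): 32+35 > 66 → valid
(3,14,16): 3+14 > 16 → valid
6 of the 7 triples form a triangle.

6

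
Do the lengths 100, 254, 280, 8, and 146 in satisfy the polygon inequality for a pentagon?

A pentagon exists iff every side is shorter than the sum of the others — equivalently, the longest side is less than the sum of the rest.
Longest side 280 < 508 (sum of the remaining 4), so yes.

Yes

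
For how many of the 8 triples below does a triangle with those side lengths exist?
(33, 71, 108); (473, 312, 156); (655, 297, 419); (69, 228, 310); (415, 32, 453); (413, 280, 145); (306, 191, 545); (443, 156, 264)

(33,71,108): 33+71 ≤ 108 → not valid
(156,312,473): 156+312 ≤ 473 → not valid
(297,419,655): 297+419 > 655 → valid
(69,228,310): 69+228 ≤ 310 → not valid
(32,415,453): 32+415 ≤ 453 → not valid
(145,280,413): 145+280 > 413 → valid
(191,306,545): 191+306 ≤ 545 → not valid
(156,264,443): 156+264 ≤ 443 → not valid
2 of the 8 triples form a triangle.

2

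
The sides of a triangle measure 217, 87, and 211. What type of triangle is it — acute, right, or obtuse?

acute

Compare the square of the longest side to the sum of squares of the other two: 87² + 211² = 52090 > 47089 = 217².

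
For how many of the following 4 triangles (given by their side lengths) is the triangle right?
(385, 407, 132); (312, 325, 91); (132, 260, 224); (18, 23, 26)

(385,407,132): 132²+385² = 165649 = 407² → right
(312,325,91): 91²+312² = 105625 = 325² → right
(132,260,224): 132²+224² = 67600 = 260² → right
(18,23,26): 18²+23² = 853 > 676 = 26² → acute
3 of the 4 are right.

3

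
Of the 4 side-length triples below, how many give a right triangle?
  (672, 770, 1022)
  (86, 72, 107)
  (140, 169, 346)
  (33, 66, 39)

(672,770,1022): 672²+770² = 1044484 = 1022² → right
(86,72,107): 72²+86² = 12580 > 11449 = 107² → acute
(140,169,346): 140+169 ≤ 346, not a triangle
(33,66,39): 33²+39² = 2610 < 4356 = 66² → obtuse
1 of the 4 is right.

1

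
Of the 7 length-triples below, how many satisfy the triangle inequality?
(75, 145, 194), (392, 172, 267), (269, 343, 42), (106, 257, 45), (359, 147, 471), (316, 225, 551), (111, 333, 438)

4

(75,145,194): 75+145 > 194 → valid
(172,267,392): 172+267 > 392 → valid
(42,269,343): 42+269 ≤ 343 → not valid
(45,106,257): 45+106 ≤ 257 → not valid
(147,359,471): 147+359 > 471 → valid
(225,316,551): 225+316 ≤ 551 → not valid
(111,333,438): 111+333 > 438 → valid
4 of the 7 triples form a triangle.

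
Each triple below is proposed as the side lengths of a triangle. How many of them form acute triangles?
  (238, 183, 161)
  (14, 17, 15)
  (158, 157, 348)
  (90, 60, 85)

3

(238,183,161): 161²+183² = 59410 > 56644 = 238² → acute
(14,17,15): 14²+15² = 421 > 289 = 17² → acute
(158,157,348): 157+158 ≤ 348, not a triangle
(90,60,85): 60²+85² = 10825 > 8100 = 90² → acute
3 of the 4 are acute.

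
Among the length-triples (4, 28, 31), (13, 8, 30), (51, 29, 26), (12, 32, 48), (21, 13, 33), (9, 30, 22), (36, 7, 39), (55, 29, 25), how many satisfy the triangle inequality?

5

(4,28,31): 4+28 > 31 → valid
(8,13,30): 8+13 ≤ 30 → not valid
(26,29,51): 26+29 > 51 → valid
(12,32,48): 12+32 ≤ 48 → not valid
(13,21,33): 13+21 > 33 → valid
(9,22,30): 9+22 > 30 → valid
(7,36,39): 7+36 > 39 → valid
(25,29,55): 25+29 ≤ 55 → not valid
5 of the 8 triples form a triangle.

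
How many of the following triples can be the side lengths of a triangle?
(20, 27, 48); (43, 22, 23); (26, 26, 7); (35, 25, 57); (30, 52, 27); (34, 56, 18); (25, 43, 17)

(20,27,48): 20+27 ≤ 48 → not valid
(22,23,43): 22+23 > 43 → valid
(7,26,26): 7+26 > 26 → valid
(25,35,57): 25+35 > 57 → valid
(27,30,52): 27+30 > 52 → valid
(18,34,56): 18+34 ≤ 56 → not valid
(17,25,43): 17+25 ≤ 43 → not valid
4 of the 7 triples form a triangle.

4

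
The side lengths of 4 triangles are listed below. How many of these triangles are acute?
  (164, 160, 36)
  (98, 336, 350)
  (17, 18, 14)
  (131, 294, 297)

2

(164,160,36): 36²+160² = 26896 = 164² → right
(98,336,350): 98²+336² = 122500 = 350² → right
(17,18,14): 14²+17² = 485 > 324 = 18² → acute
(131,294,297): 131²+294² = 103597 > 88209 = 297² → acute
2 of the 4 are acute.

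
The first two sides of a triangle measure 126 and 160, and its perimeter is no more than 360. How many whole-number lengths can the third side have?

40

Triangle inequality: 34 < x < 286. Perimeter ≤ 360 gives x ≤ 360 − 126 − 160 = 74.
So 34 < x ≤ 74; integers 35 through 74: 40 values.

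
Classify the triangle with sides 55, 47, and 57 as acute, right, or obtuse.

Compare the square of the longest side to the sum of squares of the other two: 47² + 55² = 5234 > 3249 = 57².

acute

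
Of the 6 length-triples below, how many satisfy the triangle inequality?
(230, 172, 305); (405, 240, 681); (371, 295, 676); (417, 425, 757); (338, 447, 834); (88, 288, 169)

(172,230,305): 172+230 > 305 → valid
(240,405,681): 240+405 ≤ 681 → not valid
(295,371,676): 295+371 ≤ 676 → not valid
(417,425,757): 417+425 > 757 → valid
(338,447,834): 338+447 ≤ 834 → not valid
(88,169,288): 88+169 ≤ 288 → not valid
2 of the 6 triples form a triangle.

2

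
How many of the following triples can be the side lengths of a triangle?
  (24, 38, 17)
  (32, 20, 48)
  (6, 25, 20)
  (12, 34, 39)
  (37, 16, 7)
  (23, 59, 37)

(17,24,38): 17+24 > 38 → valid
(20,32,48): 20+32 > 48 → valid
(6,20,25): 6+20 > 25 → valid
(12,34,39): 12+34 > 39 → valid
(7,16,37): 7+16 ≤ 37 → not valid
(23,37,59): 23+37 > 59 → valid
5 of the 6 triples form a triangle.

5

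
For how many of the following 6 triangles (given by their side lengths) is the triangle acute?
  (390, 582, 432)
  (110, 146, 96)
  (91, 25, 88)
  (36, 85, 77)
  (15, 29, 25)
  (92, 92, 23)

3

(390,582,432): 390²+432² = 338724 = 582² → right
(110,146,96): 96²+110² = 21316 = 146² → right
(91,25,88): 25²+88² = 8369 > 8281 = 91² → acute
(36,85,77): 36²+77² = 7225 = 85² → right
(15,29,25): 15²+25² = 850 > 841 = 29² → acute
(92,92,23): 23²+92² = 8993 > 8464 = 92² → acute
3 of the 6 are acute.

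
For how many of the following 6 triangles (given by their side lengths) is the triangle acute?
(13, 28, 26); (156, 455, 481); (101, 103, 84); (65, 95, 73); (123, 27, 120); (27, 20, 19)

4

(13,28,26): 13²+26² = 845 > 784 = 28² → acute
(156,455,481): 156²+455² = 231361 = 481² → right
(101,103,84): 84²+101² = 17257 > 10609 = 103² → acute
(65,95,73): 65²+73² = 9554 > 9025 = 95² → acute
(123,27,120): 27²+120² = 15129 = 123² → right
(27,20,19): 19²+20² = 761 > 729 = 27² → acute
4 of the 6 are acute.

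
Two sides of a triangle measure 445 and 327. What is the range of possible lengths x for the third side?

By the triangle inequality, x must be less than 445 + 327 = 772 and greater than |445 − 327| = 118.

118 < x < 772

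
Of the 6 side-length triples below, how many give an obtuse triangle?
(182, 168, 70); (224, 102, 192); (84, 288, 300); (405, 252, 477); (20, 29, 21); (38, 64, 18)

(182,168,70): 70²+168² = 33124 = 182² → right
(224,102,192): 102²+192² = 47268 < 50176 = 224² → obtuse
(84,288,300): 84²+288² = 90000 = 300² → right
(405,252,477): 252²+405² = 227529 = 477² → right
(20,29,21): 20²+21² = 841 = 29² → right
(38,64,18): 18+38 ≤ 64, not a triangle
1 of the 6 is obtuse.

1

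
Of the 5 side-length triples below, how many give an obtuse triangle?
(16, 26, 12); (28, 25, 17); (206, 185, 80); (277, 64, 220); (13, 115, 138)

(16,26,12): 12²+16² = 400 < 676 = 26² → obtuse
(28,25,17): 17²+25² = 914 > 784 = 28² → acute
(206,185,80): 80²+185² = 40625 < 42436 = 206² → obtuse
(277,64,220): 64²+220² = 52496 < 76729 = 277² → obtuse
(13,115,138): 13+115 ≤ 138, not a triangle
3 of the 5 are obtuse.

3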